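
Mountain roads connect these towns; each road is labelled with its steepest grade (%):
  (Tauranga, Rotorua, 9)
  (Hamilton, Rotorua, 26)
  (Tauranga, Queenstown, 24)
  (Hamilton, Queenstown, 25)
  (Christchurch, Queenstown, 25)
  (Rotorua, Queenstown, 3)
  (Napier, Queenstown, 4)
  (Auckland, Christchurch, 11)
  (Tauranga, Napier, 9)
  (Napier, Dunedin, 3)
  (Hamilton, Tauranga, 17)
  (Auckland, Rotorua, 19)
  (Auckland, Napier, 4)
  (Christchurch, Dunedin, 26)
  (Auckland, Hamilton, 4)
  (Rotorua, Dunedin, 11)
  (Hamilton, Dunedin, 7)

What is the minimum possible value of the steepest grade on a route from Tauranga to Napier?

9

A few of the Tauranga→Napier routes:
Tauranga - Rotorua - Queenstown - Napier: max(9, 3, 4) = 9
Tauranga - Napier: max(9) = 9
Tauranga - Rotorua - Dunedin - Hamilton - Auckland - Napier: max(9, 11, 7, 4, 4) = 11
Tauranga - Rotorua - Dunedin - Napier: max(9, 11, 3) = 11
Best route has worst link 9%.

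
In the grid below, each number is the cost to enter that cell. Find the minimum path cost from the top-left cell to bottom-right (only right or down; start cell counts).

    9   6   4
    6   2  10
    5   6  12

35

Best path: (0,0) -> (0,1) -> (1,1) -> (2,1) -> (2,2)
Cost: 9 + 6 + 2 + 6 + 12 = 35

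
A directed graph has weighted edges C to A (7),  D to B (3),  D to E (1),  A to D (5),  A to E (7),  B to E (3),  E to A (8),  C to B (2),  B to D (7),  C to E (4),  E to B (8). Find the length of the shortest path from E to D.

Paths from E to D:
E→A→D: 8 + 5 = 13
E→B→D: 8 + 7 = 15
The minimum is 13.

13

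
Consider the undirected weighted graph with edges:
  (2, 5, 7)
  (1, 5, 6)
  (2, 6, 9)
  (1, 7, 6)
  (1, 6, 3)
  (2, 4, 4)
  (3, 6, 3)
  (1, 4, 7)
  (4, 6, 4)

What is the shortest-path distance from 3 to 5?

12

Comparing a few candidate routes:
3-6-4-2-5: 3 + 4 + 4 + 7 = 18
3-6-4-1-5: 3 + 4 + 7 + 6 = 20
3-6-2-5: 3 + 9 + 7 = 19
3-6-1-4-2-5: 3 + 3 + 7 + 4 + 7 = 24
3-6-1-5: 3 + 3 + 6 = 12
Best route has total 12.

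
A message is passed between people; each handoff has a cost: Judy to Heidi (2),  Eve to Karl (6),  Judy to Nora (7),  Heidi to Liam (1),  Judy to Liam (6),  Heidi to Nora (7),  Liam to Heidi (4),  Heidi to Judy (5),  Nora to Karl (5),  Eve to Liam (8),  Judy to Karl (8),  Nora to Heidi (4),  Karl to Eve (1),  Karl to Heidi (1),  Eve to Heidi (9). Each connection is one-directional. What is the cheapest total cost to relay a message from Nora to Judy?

Routes from Nora to Judy:
Nora-Karl-Eve-Heidi-Judy: 5 + 1 + 9 + 5 = 20
Nora-Karl-Heidi-Judy: 5 + 1 + 5 = 11
Nora-Karl-Eve-Liam-Heidi-Judy: 5 + 1 + 8 + 4 + 5 = 23
Nora-Heidi-Judy: 4 + 5 = 9
The minimum is 9.

9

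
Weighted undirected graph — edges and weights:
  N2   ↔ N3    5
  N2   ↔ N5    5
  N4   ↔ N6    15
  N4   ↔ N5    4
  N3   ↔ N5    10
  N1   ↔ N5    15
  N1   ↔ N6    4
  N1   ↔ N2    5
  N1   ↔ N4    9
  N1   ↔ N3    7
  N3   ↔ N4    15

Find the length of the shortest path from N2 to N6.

Some routes from N2 to N6:
N2 - N5 - N4 - N1 - N6: 5 + 4 + 9 + 4 = 22
N2 - N3 - N1 - N6: 5 + 7 + 4 = 16
N2 - N1 - N6: 5 + 4 = 9
Best route has total 9.

9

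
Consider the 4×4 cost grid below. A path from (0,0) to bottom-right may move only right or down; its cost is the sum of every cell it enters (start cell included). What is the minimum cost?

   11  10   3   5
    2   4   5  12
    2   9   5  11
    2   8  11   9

45

One optimal route is (0,0)→(1,0)→(2,0)→(3,0)→(3,1)→(3,2)→(3,3).
Its cost is 11 + 2 + 2 + 2 + 8 + 11 + 9 = 45.
(Top row then right column would cost 61.)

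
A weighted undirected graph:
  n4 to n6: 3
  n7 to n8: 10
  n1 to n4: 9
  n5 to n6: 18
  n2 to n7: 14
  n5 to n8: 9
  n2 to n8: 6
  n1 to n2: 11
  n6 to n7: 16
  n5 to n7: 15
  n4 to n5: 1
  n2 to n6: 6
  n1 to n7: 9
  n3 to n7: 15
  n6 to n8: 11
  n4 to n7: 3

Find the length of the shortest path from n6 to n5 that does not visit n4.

Comparing a few candidate routes:
n6 - n8 - n5: 11 + 9 = 20
n6 - n7 - n5: 16 + 15 = 31
n6 - n5: 18
n6 - n2 - n8 - n5: 6 + 6 + 9 = 21
The minimum is 18.

18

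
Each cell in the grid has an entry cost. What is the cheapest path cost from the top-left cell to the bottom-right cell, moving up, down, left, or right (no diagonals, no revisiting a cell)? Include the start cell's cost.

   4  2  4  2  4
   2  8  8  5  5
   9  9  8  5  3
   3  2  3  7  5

29

One optimal route is r0c0→r0c1→r0c2→r0c3→r0c4→r1c4→r2c4→r3c4.
Its cost is 4 + 2 + 4 + 2 + 4 + 5 + 3 + 5 = 29.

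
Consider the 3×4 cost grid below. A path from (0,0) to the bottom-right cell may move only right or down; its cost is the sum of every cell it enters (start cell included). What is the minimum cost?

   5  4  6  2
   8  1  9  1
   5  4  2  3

One optimal route is [0,0] [0,1] [1,1] [2,1] [2,2] [2,3].
Its cost is 5 + 4 + 1 + 4 + 2 + 3 = 19.
(Top row then right column would cost 21.)

19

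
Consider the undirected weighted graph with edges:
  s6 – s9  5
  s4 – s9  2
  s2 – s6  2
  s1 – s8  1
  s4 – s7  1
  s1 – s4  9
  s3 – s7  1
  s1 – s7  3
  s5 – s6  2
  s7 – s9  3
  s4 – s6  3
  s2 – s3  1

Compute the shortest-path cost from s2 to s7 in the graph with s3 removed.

Some routes from s2 to s7 avoiding s3:
s2 -> s6 -> s4 -> s7: 2 + 3 + 1 = 6
s2 -> s6 -> s9 -> s7: 2 + 5 + 3 = 10
s2 -> s6 -> s9 -> s4 -> s7: 2 + 5 + 2 + 1 = 10
The minimum is 6.

6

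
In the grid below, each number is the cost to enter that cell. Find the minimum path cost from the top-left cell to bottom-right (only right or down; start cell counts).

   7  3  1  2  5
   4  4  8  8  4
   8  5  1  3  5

One optimal route is (0,0) -> (0,1) -> (0,2) -> (0,3) -> (0,4) -> (1,4) -> (2,4).
Its cost is 7 + 3 + 1 + 2 + 5 + 4 + 5 = 27.

27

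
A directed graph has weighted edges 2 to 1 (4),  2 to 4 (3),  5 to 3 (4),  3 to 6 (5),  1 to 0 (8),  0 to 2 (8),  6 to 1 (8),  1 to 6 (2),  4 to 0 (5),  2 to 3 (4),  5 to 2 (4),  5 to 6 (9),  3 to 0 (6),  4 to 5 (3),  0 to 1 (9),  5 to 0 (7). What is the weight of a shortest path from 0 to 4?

11

Candidate routes:
0-2-4: 8 + 3 = 11
Best route has total 11.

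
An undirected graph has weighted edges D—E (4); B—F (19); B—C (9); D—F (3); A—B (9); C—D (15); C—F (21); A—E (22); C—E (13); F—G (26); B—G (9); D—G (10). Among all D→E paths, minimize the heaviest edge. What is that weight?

4

Comparing a few candidate routes:
D → E: max(4) = 4
D → C → E: max(15, 13) = 15
D → G → B → C → E: max(10, 9, 9, 13) = 13
Smallest bottleneck: 4.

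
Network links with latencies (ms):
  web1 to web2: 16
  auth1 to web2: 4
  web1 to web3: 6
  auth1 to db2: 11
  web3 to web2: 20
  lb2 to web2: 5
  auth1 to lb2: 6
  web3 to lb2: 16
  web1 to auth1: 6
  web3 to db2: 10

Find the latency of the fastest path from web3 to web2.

16

Some routes from web3 to web2:
web3-web1-auth1-web2: 6 + 6 + 4 = 16
web3-web2: 20
web3-web1-web2: 6 + 16 = 22
web3-db2-auth1-web2: 10 + 11 + 4 = 25
web3-web1-auth1-lb2-web2: 6 + 6 + 6 + 5 = 23
web3-lb2-web2: 16 + 5 = 21
Shortest: 16 ms.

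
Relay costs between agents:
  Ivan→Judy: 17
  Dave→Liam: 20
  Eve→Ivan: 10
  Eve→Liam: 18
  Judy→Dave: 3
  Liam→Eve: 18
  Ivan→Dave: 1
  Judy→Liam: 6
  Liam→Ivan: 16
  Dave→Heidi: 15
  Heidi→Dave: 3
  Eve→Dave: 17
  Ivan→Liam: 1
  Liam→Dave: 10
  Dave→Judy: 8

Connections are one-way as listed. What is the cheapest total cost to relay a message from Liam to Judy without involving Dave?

Candidate routes:
Liam-Eve-Ivan-Judy: 18 + 10 + 17 = 45
Liam-Ivan-Judy: 16 + 17 = 33
Shortest: 33.

33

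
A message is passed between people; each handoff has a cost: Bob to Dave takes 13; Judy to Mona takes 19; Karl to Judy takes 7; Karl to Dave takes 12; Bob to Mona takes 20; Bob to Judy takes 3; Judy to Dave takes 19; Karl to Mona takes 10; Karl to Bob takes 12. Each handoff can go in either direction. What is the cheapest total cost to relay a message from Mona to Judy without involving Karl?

19

Routes from Mona to Judy avoiding Karl:
Mona - Judy: 19
Mona - Bob - Judy: 20 + 3 = 23
Mona - Bob - Dave - Judy: 20 + 13 + 19 = 52
Best route has total 19.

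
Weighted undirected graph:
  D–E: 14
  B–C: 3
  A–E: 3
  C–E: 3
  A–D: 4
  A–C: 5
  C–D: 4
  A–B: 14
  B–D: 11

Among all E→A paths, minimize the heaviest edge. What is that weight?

3

A few of the E→A routes:
E - C - D - A: max(3, 4, 4) = 4
E - A: max(3) = 3
E - C - A: max(3, 5) = 5
E - C - B - D - A: max(3, 3, 11, 4) = 11
The minimum achievable maximum is 3.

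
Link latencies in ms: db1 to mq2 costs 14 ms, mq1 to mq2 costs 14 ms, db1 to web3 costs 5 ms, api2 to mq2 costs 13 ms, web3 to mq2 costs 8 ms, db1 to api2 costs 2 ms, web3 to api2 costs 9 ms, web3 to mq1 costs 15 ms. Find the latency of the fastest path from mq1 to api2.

22

A few of the mq1→api2 routes:
mq1-mq2-web3-db1-api2: 14 + 8 + 5 + 2 = 29
mq1-web3-api2: 15 + 9 = 24
mq1-mq2-api2: 14 + 13 = 27
mq1-web3-db1-api2: 15 + 5 + 2 = 22
Best route has total 22 ms.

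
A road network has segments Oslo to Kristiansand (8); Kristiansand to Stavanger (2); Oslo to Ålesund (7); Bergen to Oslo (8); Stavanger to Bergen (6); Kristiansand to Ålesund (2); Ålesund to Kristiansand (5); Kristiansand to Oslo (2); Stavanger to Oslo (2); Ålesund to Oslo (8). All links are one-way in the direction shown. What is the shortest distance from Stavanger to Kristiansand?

Routes from Stavanger to Kristiansand:
Stavanger - Bergen - Oslo - Kristiansand: 6 + 8 + 8 = 22
Stavanger - Bergen - Oslo - Ålesund - Kristiansand: 6 + 8 + 7 + 5 = 26
Stavanger - Oslo - Kristiansand: 2 + 8 = 10
Stavanger - Oslo - Ålesund - Kristiansand: 2 + 7 + 5 = 14
Shortest: 10 km.

10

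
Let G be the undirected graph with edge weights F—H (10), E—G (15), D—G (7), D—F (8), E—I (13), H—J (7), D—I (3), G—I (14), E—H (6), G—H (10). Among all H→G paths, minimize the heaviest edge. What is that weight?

10

Checking several routes:
H→F→D→G: max(10, 8, 7) = 10
H→E→I→D→G: max(6, 13, 3, 7) = 13
H→G: max(10) = 10
Best route has worst link 10.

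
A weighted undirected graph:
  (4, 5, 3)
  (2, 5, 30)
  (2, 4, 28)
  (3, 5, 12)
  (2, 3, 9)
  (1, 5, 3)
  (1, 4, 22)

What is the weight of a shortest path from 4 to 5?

3

Some routes from 4 to 5:
4 - 2 - 3 - 5: 28 + 9 + 12 = 49
4 - 1 - 5: 22 + 3 = 25
4 - 5: 3
Shortest: 3.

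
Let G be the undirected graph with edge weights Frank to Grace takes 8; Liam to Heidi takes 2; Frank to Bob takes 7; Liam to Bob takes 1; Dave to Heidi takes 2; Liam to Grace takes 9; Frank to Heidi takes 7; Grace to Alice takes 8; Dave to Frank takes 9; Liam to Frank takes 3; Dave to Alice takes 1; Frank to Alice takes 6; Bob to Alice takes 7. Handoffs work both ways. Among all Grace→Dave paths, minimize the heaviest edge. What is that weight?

8

A few of the Grace→Dave routes:
Grace → Frank → Heidi → Dave: max(8, 7, 2) = 8
Grace → Frank → Alice → Dave: max(8, 6, 1) = 8
Grace → Frank → Heidi → Liam → Bob → Alice → Dave: max(8, 7, 2, 1, 7, 1) = 8
Grace → Frank → Alice → Bob → Liam → Heidi → Dave: max(8, 6, 7, 1, 2, 2) = 8
The minimum achievable maximum is 8.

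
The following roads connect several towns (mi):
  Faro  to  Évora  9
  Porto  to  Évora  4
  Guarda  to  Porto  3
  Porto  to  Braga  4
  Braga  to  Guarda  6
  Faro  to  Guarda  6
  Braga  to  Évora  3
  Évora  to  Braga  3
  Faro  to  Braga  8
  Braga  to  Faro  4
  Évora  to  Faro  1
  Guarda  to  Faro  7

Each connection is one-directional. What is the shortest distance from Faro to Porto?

Candidate routes:
Faro → Évora → Braga → Guarda → Porto: 9 + 3 + 6 + 3 = 21
Faro → Guarda → Porto: 6 + 3 = 9
Faro → Braga → Guarda → Porto: 8 + 6 + 3 = 17
The minimum is 9 mi.

9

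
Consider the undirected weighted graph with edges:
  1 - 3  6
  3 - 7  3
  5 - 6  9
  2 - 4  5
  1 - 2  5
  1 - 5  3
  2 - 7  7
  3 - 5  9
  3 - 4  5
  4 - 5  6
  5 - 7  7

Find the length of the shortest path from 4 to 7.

Comparing a few candidate routes:
4 - 5 - 1 - 3 - 7: 6 + 3 + 6 + 3 = 18
4 - 3 - 7: 5 + 3 = 8
4 - 2 - 7: 5 + 7 = 12
4 - 5 - 7: 6 + 7 = 13
The minimum is 8.

8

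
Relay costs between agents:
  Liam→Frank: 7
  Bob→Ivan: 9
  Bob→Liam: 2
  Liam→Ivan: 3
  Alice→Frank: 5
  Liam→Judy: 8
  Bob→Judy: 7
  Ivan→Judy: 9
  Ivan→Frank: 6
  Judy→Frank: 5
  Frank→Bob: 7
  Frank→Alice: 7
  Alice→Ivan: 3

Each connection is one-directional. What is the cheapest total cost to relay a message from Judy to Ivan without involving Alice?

Paths from Judy to Ivan avoiding Alice:
Judy - Frank - Bob - Ivan: 5 + 7 + 9 = 21
Judy - Frank - Bob - Liam - Ivan: 5 + 7 + 2 + 3 = 17
Best route has total 17.

17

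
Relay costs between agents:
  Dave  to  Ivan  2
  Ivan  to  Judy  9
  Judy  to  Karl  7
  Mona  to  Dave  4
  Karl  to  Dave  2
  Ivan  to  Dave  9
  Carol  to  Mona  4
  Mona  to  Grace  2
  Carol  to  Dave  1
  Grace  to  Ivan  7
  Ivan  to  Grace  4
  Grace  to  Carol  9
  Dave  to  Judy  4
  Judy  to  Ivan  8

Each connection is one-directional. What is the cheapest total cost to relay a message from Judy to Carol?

21

Routes from Judy to Carol:
Judy→Karl→Dave→Ivan→Grace→Carol: 7 + 2 + 2 + 4 + 9 = 24
Judy→Ivan→Grace→Carol: 8 + 4 + 9 = 21
The minimum is 21.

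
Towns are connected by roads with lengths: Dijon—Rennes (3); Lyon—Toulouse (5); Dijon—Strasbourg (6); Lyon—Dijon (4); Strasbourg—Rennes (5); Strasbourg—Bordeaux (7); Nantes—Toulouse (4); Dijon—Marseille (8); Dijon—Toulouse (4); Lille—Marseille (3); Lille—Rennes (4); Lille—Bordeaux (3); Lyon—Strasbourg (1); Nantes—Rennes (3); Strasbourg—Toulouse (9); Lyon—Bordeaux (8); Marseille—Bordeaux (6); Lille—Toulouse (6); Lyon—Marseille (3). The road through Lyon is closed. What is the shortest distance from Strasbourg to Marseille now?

12

Checking several routes:
Strasbourg - Rennes - Lille - Marseille: 5 + 4 + 3 = 12
Strasbourg - Bordeaux - Lille - Marseille: 7 + 3 + 3 = 13
Strasbourg - Bordeaux - Marseille: 7 + 6 = 13
Best route has total 12.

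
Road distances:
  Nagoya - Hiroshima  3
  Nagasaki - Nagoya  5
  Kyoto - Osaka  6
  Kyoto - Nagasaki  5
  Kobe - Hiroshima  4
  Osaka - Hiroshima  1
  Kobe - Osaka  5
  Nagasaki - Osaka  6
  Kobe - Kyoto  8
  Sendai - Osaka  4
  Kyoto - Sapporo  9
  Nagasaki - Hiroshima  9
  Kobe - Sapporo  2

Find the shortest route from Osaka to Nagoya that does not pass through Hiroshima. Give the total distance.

Candidate routes:
Osaka→Nagasaki→Nagoya: 6 + 5 = 11
Osaka→Kobe→Kyoto→Nagasaki→Nagoya: 5 + 8 + 5 + 5 = 23
Osaka→Kyoto→Nagasaki→Nagoya: 6 + 5 + 5 = 16
Osaka→Kobe→Sapporo→Kyoto→Nagasaki→Nagoya: 5 + 2 + 9 + 5 + 5 = 26
Shortest: 11.

11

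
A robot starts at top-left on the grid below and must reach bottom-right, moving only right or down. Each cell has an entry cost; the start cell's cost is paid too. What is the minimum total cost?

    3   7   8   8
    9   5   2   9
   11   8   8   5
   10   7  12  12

Cheapest: [0,0] → [0,1] → [1,1] → [1,2] → [2,2] → [2,3] → [3,3]
  3 + 7 + 5 + 2 + 8 + 5 + 12 = 42

42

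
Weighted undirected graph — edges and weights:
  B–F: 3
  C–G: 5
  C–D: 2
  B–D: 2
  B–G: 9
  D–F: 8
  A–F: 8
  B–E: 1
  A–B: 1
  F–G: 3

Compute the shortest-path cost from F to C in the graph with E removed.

Comparing a few candidate routes:
F→G→C: 3 + 5 = 8
F→D→C: 8 + 2 = 10
F→B→D→C: 3 + 2 + 2 = 7
Best route has total 7.

7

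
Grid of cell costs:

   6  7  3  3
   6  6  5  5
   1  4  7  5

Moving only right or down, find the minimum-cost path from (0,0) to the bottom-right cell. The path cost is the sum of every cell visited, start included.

29

Best path: r0c0 → r0c1 → r0c2 → r0c3 → r1c3 → r2c3
Cost: 6 + 7 + 3 + 3 + 5 + 5 = 29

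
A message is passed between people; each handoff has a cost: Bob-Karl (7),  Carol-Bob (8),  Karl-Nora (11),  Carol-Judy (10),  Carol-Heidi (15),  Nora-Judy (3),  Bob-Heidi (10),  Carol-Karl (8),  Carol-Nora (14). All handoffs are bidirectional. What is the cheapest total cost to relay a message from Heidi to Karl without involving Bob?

23

Paths from Heidi to Karl avoiding Bob:
Heidi→Carol→Nora→Karl: 15 + 14 + 11 = 40
Heidi→Carol→Karl: 15 + 8 = 23
Heidi→Carol→Judy→Nora→Karl: 15 + 10 + 3 + 11 = 39
Shortest: 23.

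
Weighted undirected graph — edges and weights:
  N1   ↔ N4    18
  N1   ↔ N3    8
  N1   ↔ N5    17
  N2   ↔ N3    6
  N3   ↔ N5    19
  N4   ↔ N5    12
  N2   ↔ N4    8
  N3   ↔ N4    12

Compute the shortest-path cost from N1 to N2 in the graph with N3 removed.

Paths from N1 to N2 avoiding N3:
N1 - N5 - N4 - N2: 17 + 12 + 8 = 37
N1 - N4 - N2: 18 + 8 = 26
Shortest: 26.

26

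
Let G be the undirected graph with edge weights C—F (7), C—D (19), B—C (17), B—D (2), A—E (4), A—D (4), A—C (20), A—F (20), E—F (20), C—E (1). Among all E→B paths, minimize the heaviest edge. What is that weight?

4

A few of the E→B routes:
E-A-D-B: max(4, 4, 2) = 4
E-C-B: max(1, 17) = 17
E-C-D-B: max(1, 19, 2) = 19
E-A-D-C-B: max(4, 4, 19, 17) = 19
Best route has worst link 4.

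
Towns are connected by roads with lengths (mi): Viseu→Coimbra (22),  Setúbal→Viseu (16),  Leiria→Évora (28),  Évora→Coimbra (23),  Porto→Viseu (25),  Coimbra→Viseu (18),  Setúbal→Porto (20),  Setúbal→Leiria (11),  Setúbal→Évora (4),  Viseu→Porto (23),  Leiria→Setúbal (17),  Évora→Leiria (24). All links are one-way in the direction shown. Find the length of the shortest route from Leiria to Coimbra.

Candidate routes:
Leiria-Setúbal-Viseu-Coimbra: 17 + 16 + 22 = 55
Leiria-Évora-Coimbra: 28 + 23 = 51
Leiria-Setúbal-Porto-Viseu-Coimbra: 17 + 20 + 25 + 22 = 84
Leiria-Setúbal-Évora-Coimbra: 17 + 4 + 23 = 44
Best route has total 44 mi.

44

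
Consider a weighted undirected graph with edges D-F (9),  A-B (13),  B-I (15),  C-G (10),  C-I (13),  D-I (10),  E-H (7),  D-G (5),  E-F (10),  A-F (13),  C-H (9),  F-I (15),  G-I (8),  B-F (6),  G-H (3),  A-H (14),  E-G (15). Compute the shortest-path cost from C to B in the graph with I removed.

30

Comparing a few candidate routes:
C→G→D→F→B: 10 + 5 + 9 + 6 = 30
C→H→A→B: 9 + 14 + 13 = 36
C→H→G→D→F→B: 9 + 3 + 5 + 9 + 6 = 32
C→G→H→E→F→B: 10 + 3 + 7 + 10 + 6 = 36
C→H→E→F→B: 9 + 7 + 10 + 6 = 32
Best route has total 30.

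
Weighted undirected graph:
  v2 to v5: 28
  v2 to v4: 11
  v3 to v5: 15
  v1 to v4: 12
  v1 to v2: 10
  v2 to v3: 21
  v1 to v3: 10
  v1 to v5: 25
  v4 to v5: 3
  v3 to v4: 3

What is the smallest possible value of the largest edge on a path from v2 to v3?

10

Checking several routes:
v2 → v1 → v4 → v3: max(10, 12, 3) = 12
v2 → v4 → v1 → v3: max(11, 12, 10) = 12
v2 → v4 → v3: max(11, 3) = 11
v2 → v1 → v3: max(10, 10) = 10
v2 → v1 → v4 → v5 → v3: max(10, 12, 3, 15) = 15
Best route has worst link 10.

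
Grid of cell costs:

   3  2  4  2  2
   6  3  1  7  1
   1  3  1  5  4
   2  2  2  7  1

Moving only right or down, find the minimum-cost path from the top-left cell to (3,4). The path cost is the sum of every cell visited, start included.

Best path: r0c0 r0c1 r0c2 r0c3 r0c4 r1c4 r2c4 r3c4
Cost: 3 + 2 + 4 + 2 + 2 + 1 + 4 + 1 = 19

19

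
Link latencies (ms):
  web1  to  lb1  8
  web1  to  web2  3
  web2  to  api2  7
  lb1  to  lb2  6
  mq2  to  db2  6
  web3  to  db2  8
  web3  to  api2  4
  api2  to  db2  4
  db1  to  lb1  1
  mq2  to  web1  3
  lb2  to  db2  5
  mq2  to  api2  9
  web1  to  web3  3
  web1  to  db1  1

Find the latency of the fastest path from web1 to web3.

Checking several routes:
web1 - web3: 3
web1 - mq2 - db2 - api2 - web3: 3 + 6 + 4 + 4 = 17
web1 - mq2 - api2 - web3: 3 + 9 + 4 = 16
web1 - web2 - api2 - web3: 3 + 7 + 4 = 14
web1 - mq2 - db2 - web3: 3 + 6 + 8 = 17
web1 - db1 - lb1 - lb2 - db2 - web3: 1 + 1 + 6 + 5 + 8 = 21
Best route has total 3 ms.

3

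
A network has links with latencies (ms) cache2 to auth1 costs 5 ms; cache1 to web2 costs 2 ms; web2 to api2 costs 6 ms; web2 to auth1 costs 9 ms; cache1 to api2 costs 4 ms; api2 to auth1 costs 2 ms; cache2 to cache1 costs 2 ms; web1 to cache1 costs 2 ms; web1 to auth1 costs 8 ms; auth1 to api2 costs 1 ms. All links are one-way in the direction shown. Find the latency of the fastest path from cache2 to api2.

Routes from cache2 to api2:
cache2 → cache1 → web2 → api2: 2 + 2 + 6 = 10
cache2 → cache1 → api2: 2 + 4 = 6
cache2 → auth1 → api2: 5 + 1 = 6
cache2 → cache1 → web2 → auth1 → api2: 2 + 2 + 9 + 1 = 14
The minimum is 6 ms.

6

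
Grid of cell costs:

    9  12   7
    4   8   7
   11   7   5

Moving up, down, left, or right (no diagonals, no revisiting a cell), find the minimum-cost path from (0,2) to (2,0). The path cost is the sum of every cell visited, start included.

Take (0,2) → (1,2) → (1,1) → (1,0) → (2,0) for a total of 7 + 7 + 8 + 4 + 11 = 37.

37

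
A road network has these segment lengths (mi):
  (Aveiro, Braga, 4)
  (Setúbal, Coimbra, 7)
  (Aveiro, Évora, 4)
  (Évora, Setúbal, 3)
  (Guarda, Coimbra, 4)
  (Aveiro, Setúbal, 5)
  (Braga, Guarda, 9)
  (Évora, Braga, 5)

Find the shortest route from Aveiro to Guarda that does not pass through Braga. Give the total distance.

Paths from Aveiro to Guarda avoiding Braga:
Aveiro→Setúbal→Coimbra→Guarda: 5 + 7 + 4 = 16
Aveiro→Évora→Setúbal→Coimbra→Guarda: 4 + 3 + 7 + 4 = 18
Best route has total 16 mi.

16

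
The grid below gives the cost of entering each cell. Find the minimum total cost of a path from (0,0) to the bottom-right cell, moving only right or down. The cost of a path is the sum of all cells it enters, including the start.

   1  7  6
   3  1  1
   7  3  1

Path (0,0) -> (1,0) -> (1,1) -> (1,2) -> (2,2): 1 + 3 + 1 + 1 + 1 = 7.

7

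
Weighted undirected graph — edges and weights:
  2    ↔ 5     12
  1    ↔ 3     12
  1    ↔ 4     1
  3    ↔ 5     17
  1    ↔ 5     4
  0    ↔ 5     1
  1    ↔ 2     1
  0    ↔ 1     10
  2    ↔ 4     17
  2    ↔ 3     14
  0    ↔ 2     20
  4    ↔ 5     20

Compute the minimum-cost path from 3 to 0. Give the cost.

Checking several routes:
3-1-5-0: 12 + 4 + 1 = 17
3-2-1-5-0: 14 + 1 + 4 + 1 = 20
3-5-0: 17 + 1 = 18
Best route has total 17.

17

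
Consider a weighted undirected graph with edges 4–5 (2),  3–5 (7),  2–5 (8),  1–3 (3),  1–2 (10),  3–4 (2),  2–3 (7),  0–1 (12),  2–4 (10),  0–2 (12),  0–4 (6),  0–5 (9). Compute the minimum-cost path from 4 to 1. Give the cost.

Comparing a few candidate routes:
4 → 5 → 3 → 1: 2 + 7 + 3 = 12
4 → 3 → 1: 2 + 3 = 5
4 → 0 → 1: 6 + 12 = 18
Best route has total 5.

5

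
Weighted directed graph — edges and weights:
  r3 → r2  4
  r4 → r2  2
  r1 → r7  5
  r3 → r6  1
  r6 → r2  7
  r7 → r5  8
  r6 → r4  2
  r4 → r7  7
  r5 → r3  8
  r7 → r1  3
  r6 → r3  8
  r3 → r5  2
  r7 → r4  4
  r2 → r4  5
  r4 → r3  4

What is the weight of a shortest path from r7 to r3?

Candidate routes:
r7 - r4 - r3: 4 + 4 = 8
r7 - r5 - r3: 8 + 8 = 16
Shortest: 8.

8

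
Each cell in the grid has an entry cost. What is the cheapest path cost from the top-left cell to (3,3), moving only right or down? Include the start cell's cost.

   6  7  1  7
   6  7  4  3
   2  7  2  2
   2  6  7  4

One optimal route is (0,0) → (0,1) → (0,2) → (1,2) → (2,2) → (2,3) → (3,3).
Its cost is 6 + 7 + 1 + 4 + 2 + 2 + 4 = 26.

26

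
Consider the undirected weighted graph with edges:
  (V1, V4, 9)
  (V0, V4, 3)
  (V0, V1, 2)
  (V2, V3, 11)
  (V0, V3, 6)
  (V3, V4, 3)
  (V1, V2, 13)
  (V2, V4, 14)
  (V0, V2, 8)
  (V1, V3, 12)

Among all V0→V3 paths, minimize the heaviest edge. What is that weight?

3

Comparing a few candidate routes:
V0 → V1 → V4 → V3: max(2, 9, 3) = 9
V0 → V1 → V3: max(2, 12) = 12
V0 → V4 → V3: max(3, 3) = 3
V0 → V3: max(6) = 6
V0 → V2 → V3: max(8, 11) = 11
Best route has worst link 3.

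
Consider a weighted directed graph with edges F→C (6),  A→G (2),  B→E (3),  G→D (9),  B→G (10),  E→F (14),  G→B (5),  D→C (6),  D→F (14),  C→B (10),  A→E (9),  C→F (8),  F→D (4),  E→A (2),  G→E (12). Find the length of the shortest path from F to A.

Candidate routes:
F→C→B→E→A: 6 + 10 + 3 + 2 = 21
F→C→B→G→E→A: 6 + 10 + 10 + 12 + 2 = 40
F→D→C→B→G→E→A: 4 + 6 + 10 + 10 + 12 + 2 = 44
F→D→C→B→E→A: 4 + 6 + 10 + 3 + 2 = 25
Shortest: 21.

21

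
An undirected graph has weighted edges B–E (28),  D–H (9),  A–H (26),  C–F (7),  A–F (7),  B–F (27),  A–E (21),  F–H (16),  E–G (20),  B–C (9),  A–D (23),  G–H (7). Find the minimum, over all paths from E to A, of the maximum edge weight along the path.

Checking several routes:
E - A: max(21) = 21
E - G - H - F - A: max(20, 7, 16, 7) = 20
E - G - H - D - A: max(20, 7, 9, 23) = 23
The minimum achievable maximum is 20.

20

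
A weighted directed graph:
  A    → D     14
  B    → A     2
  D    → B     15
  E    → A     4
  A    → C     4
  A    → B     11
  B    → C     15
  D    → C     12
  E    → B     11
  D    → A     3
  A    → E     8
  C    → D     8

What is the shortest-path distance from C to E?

Candidate routes:
C -> D -> B -> A -> E: 8 + 15 + 2 + 8 = 33
C -> D -> A -> E: 8 + 3 + 8 = 19
The minimum is 19.

19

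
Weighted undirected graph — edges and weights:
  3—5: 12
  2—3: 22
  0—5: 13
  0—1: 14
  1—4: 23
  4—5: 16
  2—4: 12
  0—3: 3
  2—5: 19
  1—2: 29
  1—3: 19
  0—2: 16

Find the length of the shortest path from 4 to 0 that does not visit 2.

Comparing a few candidate routes:
4 → 1 → 3 → 0: 23 + 19 + 3 = 45
4 → 1 → 0: 23 + 14 = 37
4 → 5 → 0: 16 + 13 = 29
4 → 5 → 3 → 0: 16 + 12 + 3 = 31
Shortest: 29.

29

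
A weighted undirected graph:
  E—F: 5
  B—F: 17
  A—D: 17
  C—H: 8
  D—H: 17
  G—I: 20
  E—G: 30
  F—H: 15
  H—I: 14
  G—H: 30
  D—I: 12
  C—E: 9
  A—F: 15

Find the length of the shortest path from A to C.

Comparing a few candidate routes:
A - D - I - H - C: 17 + 12 + 14 + 8 = 51
A - D - H - C: 17 + 17 + 8 = 42
A - F - H - C: 15 + 15 + 8 = 38
A - F - E - C: 15 + 5 + 9 = 29
A - D - I - H - F - E - C: 17 + 12 + 14 + 15 + 5 + 9 = 72
A - D - H - F - E - C: 17 + 17 + 15 + 5 + 9 = 63
Shortest: 29.

29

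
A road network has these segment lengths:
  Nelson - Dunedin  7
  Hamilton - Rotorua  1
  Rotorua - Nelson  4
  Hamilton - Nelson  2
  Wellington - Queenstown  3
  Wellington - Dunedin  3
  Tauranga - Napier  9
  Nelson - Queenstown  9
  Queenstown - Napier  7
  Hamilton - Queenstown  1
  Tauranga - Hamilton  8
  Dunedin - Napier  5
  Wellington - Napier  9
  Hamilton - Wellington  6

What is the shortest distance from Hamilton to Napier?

8

Some routes from Hamilton to Napier:
Hamilton→Queenstown→Wellington→Dunedin→Napier: 1 + 3 + 3 + 5 = 12
Hamilton→Queenstown→Wellington→Napier: 1 + 3 + 9 = 13
Hamilton→Queenstown→Napier: 1 + 7 = 8
The minimum is 8.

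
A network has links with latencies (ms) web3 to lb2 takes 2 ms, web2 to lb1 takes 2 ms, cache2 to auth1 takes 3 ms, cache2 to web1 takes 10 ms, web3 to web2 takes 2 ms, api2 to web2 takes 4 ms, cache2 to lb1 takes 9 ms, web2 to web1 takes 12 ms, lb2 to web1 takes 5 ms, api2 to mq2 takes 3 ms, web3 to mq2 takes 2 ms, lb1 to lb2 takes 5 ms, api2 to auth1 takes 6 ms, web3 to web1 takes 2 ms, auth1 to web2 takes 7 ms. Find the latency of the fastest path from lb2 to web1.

Checking several routes:
lb2 → lb1 → web2 → web3 → web1: 5 + 2 + 2 + 2 = 11
lb2 → web3 → web2 → web1: 2 + 2 + 12 = 16
lb2 → web3 → web1: 2 + 2 = 4
lb2 → web1: 5
Best route has total 4 ms.

4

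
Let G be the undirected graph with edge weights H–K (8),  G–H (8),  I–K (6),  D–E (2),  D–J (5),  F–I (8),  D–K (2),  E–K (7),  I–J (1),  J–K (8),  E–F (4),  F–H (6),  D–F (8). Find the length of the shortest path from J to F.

9

Comparing a few candidate routes:
J-I-F: 1 + 8 = 9
J-D-E-F: 5 + 2 + 4 = 11
J-D-F: 5 + 8 = 13
Best route has total 9.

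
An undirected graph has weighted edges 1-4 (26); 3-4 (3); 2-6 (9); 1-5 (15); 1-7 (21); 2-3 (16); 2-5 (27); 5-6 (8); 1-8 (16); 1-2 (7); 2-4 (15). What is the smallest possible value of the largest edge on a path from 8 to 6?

A few of the 8→6 routes:
8 → 1 → 5 → 6: max(16, 15, 8) = 16
8 → 1 → 2 → 6: max(16, 7, 9) = 16
8 → 1 → 4 → 3 → 2 → 6: max(16, 26, 3, 16, 9) = 26
Smallest bottleneck: 16.

16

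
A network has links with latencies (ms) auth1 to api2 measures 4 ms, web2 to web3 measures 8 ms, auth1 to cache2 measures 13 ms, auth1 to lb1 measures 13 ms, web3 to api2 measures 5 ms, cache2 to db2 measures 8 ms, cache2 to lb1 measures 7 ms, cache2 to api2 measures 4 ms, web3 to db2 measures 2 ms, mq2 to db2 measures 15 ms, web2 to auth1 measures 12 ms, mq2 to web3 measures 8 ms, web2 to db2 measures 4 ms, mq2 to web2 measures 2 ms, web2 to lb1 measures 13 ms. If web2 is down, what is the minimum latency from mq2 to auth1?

Some routes from mq2 to auth1 avoiding web2:
mq2 - web3 - api2 - auth1: 8 + 5 + 4 = 17
mq2 - web3 - api2 - cache2 - auth1: 8 + 5 + 4 + 13 = 30
mq2 - db2 - cache2 - api2 - auth1: 15 + 8 + 4 + 4 = 31
mq2 - web3 - db2 - cache2 - api2 - auth1: 8 + 2 + 8 + 4 + 4 = 26
mq2 - db2 - web3 - api2 - auth1: 15 + 2 + 5 + 4 = 26
Shortest: 17 ms.

17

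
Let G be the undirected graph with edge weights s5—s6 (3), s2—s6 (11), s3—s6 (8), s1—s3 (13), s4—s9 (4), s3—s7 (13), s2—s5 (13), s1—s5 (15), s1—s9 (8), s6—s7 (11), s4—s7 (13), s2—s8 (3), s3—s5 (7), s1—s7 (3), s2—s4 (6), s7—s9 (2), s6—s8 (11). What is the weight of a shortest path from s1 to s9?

5

Some routes from s1 to s9:
s1 -> s7 -> s4 -> s9: 3 + 13 + 4 = 20
s1 -> s7 -> s9: 3 + 2 = 5
s1 -> s3 -> s7 -> s9: 13 + 13 + 2 = 28
s1 -> s9: 8
s1 -> s5 -> s6 -> s7 -> s9: 15 + 3 + 11 + 2 = 31
Best route has total 5.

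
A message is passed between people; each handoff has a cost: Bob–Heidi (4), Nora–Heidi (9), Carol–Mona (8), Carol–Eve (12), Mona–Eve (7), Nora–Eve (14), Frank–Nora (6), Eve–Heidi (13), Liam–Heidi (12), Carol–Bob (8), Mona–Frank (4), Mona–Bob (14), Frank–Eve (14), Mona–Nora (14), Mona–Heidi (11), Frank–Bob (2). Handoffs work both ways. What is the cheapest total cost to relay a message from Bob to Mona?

A few of the Bob→Mona routes:
Bob → Heidi → Mona: 4 + 11 = 15
Bob → Frank → Mona: 2 + 4 = 6
Bob → Carol → Mona: 8 + 8 = 16
Bob → Mona: 14
Shortest: 6.

6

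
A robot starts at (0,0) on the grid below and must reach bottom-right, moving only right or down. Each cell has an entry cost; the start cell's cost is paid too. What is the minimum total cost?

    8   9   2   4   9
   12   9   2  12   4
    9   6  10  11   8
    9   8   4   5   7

47

Cheapest: [0,0] [0,1] [0,2] [1,2] [2,2] [3,2] [3,3] [3,4]
  8 + 9 + 2 + 2 + 10 + 4 + 5 + 7 = 47
For comparison, the top-then-right route costs 51.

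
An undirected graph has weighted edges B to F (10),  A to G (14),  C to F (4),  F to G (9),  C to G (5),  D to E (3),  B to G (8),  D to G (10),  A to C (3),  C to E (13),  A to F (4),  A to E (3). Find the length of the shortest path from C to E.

A few of the C→E routes:
C→E: 13
C→A→E: 3 + 3 = 6
C→G→A→E: 5 + 14 + 3 = 22
C→G→F→A→E: 5 + 9 + 4 + 3 = 21
C→G→D→E: 5 + 10 + 3 = 18
C→F→A→E: 4 + 4 + 3 = 11
Best route has total 6.

6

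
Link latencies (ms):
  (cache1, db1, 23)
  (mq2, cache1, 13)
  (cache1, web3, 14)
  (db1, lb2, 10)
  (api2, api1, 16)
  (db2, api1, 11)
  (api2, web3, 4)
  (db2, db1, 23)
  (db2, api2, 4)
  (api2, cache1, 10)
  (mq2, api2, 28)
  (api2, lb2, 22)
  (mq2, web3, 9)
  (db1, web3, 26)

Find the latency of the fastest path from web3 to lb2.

A few of the web3→lb2 routes:
web3 → api2 → cache1 → db1 → lb2: 4 + 10 + 23 + 10 = 47
web3 → api2 → lb2: 4 + 22 = 26
web3 → cache1 → api2 → lb2: 14 + 10 + 22 = 46
web3 → db1 → lb2: 26 + 10 = 36
web3 → api2 → db2 → db1 → lb2: 4 + 4 + 23 + 10 = 41
Best route has total 26 ms.

26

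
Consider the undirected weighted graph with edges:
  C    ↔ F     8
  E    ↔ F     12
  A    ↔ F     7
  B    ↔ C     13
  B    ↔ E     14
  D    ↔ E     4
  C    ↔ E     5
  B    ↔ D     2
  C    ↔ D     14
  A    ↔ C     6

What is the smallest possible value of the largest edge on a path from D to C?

Comparing a few candidate routes:
D → E → C: max(4, 5) = 5
D → E → F → C: max(4, 12, 8) = 12
D → E → F → A → C: max(4, 12, 7, 6) = 12
D → B → C: max(2, 13) = 13
Smallest bottleneck: 5.

5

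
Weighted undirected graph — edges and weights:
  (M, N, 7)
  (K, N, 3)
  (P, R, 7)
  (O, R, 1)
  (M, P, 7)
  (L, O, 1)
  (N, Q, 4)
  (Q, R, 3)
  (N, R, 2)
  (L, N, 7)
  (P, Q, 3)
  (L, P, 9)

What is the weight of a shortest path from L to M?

11

Some routes from L to M:
L-N-M: 7 + 7 = 14
L-O-R-Q-P-M: 1 + 1 + 3 + 3 + 7 = 15
L-O-R-N-M: 1 + 1 + 2 + 7 = 11
Shortest: 11.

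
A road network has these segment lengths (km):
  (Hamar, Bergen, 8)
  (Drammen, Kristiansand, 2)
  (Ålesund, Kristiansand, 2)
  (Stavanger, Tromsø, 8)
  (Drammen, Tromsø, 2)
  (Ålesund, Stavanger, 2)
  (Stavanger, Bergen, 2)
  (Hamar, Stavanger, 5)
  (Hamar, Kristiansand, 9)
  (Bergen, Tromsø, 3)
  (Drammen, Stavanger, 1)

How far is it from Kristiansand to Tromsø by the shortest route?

A few of the Kristiansand→Tromsø routes:
Kristiansand -> Ålesund -> Stavanger -> Bergen -> Tromsø: 2 + 2 + 2 + 3 = 9
Kristiansand -> Ålesund -> Stavanger -> Drammen -> Tromsø: 2 + 2 + 1 + 2 = 7
Kristiansand -> Drammen -> Tromsø: 2 + 2 = 4
Kristiansand -> Drammen -> Stavanger -> Bergen -> Tromsø: 2 + 1 + 2 + 3 = 8
The minimum is 4 km.

4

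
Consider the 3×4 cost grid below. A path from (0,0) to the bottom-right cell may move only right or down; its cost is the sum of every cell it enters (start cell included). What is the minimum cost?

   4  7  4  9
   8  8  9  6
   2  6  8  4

Path (0,0) -> (1,0) -> (2,0) -> (2,1) -> (2,2) -> (2,3): 4 + 8 + 2 + 6 + 8 + 4 = 32.

32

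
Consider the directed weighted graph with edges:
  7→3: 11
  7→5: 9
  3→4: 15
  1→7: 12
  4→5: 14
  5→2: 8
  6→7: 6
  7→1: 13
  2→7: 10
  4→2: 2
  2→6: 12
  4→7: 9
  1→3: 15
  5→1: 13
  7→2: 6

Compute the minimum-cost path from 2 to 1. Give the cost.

23

Paths from 2 to 1:
2 -> 7 -> 5 -> 1: 10 + 9 + 13 = 32
2 -> 6 -> 7 -> 5 -> 1: 12 + 6 + 9 + 13 = 40
2 -> 7 -> 1: 10 + 13 = 23
2 -> 6 -> 7 -> 3 -> 4 -> 5 -> 1: 12 + 6 + 11 + 15 + 14 + 13 = 71
2 -> 6 -> 7 -> 1: 12 + 6 + 13 = 31
2 -> 7 -> 3 -> 4 -> 5 -> 1: 10 + 11 + 15 + 14 + 13 = 63
The minimum is 23.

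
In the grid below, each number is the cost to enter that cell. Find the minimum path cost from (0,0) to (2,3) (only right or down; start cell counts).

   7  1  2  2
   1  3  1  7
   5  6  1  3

15

Path r0c0 r0c1 r0c2 r1c2 r2c2 r2c3: 7 + 1 + 2 + 1 + 1 + 3 = 15.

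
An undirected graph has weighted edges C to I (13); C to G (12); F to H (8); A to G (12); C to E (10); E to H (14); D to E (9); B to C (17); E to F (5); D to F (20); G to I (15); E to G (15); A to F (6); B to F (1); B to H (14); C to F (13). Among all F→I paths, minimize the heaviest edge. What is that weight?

A few of the F→I routes:
F - C - I: max(13, 13) = 13
F - B - H - E - C - I: max(1, 14, 14, 10, 13) = 14
F - A - G - C - I: max(6, 12, 12, 13) = 13
F - E - C - I: max(5, 10, 13) = 13
F - H - E - C - I: max(8, 14, 10, 13) = 14
The minimum achievable maximum is 13.

13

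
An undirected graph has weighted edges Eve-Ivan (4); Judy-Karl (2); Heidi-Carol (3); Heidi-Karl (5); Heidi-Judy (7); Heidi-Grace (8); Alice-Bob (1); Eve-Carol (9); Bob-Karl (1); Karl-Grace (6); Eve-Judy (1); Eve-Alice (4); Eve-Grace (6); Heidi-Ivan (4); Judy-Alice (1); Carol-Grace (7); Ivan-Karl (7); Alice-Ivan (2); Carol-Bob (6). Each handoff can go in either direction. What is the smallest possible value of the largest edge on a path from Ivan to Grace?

A few of the Ivan→Grace routes:
Ivan→Alice→Eve→Judy→Karl→Grace: max(2, 4, 1, 2, 6) = 6
Ivan→Alice→Bob→Karl→Grace: max(2, 1, 1, 6) = 6
Ivan→Alice→Bob→Carol→Heidi→Karl→Grace: max(2, 1, 6, 3, 5, 6) = 6
Ivan→Alice→Bob→Carol→Heidi→Karl→Judy→Eve→Grace: max(2, 1, 6, 3, 5, 2, 1, 6) = 6
Ivan→Alice→Eve→Grace: max(2, 4, 6) = 6
Smallest bottleneck: 6.

6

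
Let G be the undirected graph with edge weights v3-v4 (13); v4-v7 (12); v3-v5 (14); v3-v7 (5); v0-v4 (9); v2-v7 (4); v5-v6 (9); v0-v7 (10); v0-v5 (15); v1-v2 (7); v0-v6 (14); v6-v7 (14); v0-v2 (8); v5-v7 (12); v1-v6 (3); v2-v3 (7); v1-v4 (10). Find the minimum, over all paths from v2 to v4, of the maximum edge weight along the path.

Comparing a few candidate routes:
v2 -> v3 -> v7 -> v0 -> v4: max(7, 5, 10, 9) = 10
v2 -> v1 -> v4: max(7, 10) = 10
v2 -> v7 -> v4: max(4, 12) = 12
v2 -> v7 -> v0 -> v4: max(4, 10, 9) = 10
v2 -> v0 -> v4: max(8, 9) = 9
v2 -> v7 -> v5 -> v6 -> v1 -> v4: max(4, 12, 9, 3, 10) = 12
Best route has worst link 9.

9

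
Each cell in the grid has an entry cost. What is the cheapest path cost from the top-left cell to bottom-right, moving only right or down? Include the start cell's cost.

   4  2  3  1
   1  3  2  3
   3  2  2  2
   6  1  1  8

20

Take (0,0) (1,0) (1,1) (2,1) (3,1) (3,2) (3,3) for a total of 4 + 1 + 3 + 2 + 1 + 1 + 8 = 20.
For comparison, the top-then-right route costs 23.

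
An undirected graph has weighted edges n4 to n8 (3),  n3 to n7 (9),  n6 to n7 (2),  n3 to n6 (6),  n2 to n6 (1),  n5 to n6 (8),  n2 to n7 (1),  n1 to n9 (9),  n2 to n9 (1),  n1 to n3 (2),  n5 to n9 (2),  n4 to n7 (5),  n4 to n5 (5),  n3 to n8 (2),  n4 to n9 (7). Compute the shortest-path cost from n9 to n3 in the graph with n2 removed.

Checking several routes:
n9→n4→n8→n3: 7 + 3 + 2 = 12
n9→n5→n4→n8→n3: 2 + 5 + 3 + 2 = 12
n9→n4→n7→n6→n3: 7 + 5 + 2 + 6 = 20
n9→n5→n6→n3: 2 + 8 + 6 = 16
n9→n5→n4→n7→n6→n3: 2 + 5 + 5 + 2 + 6 = 20
n9→n1→n3: 9 + 2 = 11
Best route has total 11.

11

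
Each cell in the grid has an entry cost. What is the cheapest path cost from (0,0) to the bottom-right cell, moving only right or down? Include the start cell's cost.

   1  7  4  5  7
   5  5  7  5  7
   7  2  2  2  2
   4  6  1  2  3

One optimal route is (0,0) -> (1,0) -> (1,1) -> (2,1) -> (2,2) -> (3,2) -> (3,3) -> (3,4).
Its cost is 1 + 5 + 5 + 2 + 2 + 1 + 2 + 3 = 21.
For comparison, the top-then-right route costs 36.

21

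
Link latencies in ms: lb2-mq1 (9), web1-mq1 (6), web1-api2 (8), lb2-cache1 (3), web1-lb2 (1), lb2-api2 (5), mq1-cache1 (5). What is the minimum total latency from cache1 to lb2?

Routes from cache1 to lb2:
cache1 - mq1 - web1 - lb2: 5 + 6 + 1 = 12
cache1 - lb2: 3
cache1 - mq1 - lb2: 5 + 9 = 14
cache1 - mq1 - web1 - api2 - lb2: 5 + 6 + 8 + 5 = 24
Shortest: 3 ms.

3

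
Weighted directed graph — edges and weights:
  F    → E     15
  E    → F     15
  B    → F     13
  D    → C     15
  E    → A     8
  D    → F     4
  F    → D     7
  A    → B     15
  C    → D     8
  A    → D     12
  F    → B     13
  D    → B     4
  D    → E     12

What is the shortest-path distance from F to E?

15

Paths from F to E:
F→D→E: 7 + 12 = 19
F→E: 15
Shortest: 15.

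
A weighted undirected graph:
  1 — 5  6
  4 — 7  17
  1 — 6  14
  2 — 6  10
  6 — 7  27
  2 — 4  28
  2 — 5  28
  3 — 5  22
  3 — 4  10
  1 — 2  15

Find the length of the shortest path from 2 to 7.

37

Comparing a few candidate routes:
2-4-7: 28 + 17 = 45
2-1-6-7: 15 + 14 + 27 = 56
2-1-5-3-4-7: 15 + 6 + 22 + 10 + 17 = 70
2-6-7: 10 + 27 = 37
2-5-1-6-7: 28 + 6 + 14 + 27 = 75
2-5-3-4-7: 28 + 22 + 10 + 17 = 77
The minimum is 37.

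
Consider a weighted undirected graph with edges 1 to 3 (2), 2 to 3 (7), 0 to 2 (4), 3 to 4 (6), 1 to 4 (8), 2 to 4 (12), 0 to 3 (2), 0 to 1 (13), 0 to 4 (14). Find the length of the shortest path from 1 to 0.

4

Checking several routes:
1-3-2-0: 2 + 7 + 4 = 13
1-3-0: 2 + 2 = 4
1-4-3-0: 8 + 6 + 2 = 16
1-3-4-0: 2 + 6 + 14 = 22
1-0: 13
Shortest: 4.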